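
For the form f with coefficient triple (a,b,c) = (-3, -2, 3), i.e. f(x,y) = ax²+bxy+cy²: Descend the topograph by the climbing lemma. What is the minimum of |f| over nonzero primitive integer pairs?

descent: ρ → (3,2,-3)  [lands on river]
river: ρ → (-3,4,2)
river: ρ → (2,4,-3)
river: ρ → (-3,2,3)
river: ρ → (3,4,-2)
river: ρ → (-2,4,3)
closes: descent 1, river 6
min |a| on river = 2

2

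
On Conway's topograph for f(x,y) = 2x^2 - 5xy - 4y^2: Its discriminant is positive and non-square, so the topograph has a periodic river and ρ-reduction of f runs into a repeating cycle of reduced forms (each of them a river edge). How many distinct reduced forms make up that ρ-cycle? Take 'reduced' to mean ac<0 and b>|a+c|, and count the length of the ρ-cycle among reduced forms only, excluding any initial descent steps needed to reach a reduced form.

D = 57, ⌊√D⌋ = 7
descent: ρ → (-4,5,2)  [lands on river]
river: ρ → (2,7,-1)
river: ρ → (-1,7,2)
river: ρ → (2,5,-4)
river: ρ → (-4,3,3)
river: ρ → (3,3,-4)
ρ-cycle length = 6 (tail of 1 descent step not counted)

6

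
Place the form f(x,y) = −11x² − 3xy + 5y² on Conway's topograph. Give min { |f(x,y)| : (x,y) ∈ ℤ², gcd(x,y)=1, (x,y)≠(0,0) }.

descent: ρ → (5,13,-3)  [lands on river]
river: ρ → (-3,11,9)
river: ρ → (9,7,-5)
river: ρ → (-5,13,3)
river: ρ → (3,11,-9)
river: ρ → (-9,7,5)
closes: descent 1, river 6
min |a| on river = 3

3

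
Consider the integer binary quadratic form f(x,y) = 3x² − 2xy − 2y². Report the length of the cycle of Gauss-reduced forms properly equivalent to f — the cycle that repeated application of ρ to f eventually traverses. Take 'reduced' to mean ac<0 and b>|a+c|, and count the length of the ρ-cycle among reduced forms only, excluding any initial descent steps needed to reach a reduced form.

D = 28, ⌊√D⌋ = 5
descent: ρ → (-2,2,3)  [lands on river]
river: ρ → (3,4,-1)
river: ρ → (-1,4,3)
river: ρ → (3,2,-2)
ρ-cycle length = 4 (tail of 1 descent step not counted)

4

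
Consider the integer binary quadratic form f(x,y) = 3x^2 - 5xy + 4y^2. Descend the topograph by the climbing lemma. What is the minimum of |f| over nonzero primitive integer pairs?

translate: b→1 (≡-5 mod 6), so (3,-5,4)→(3,1,2)
flip: (3,1,2)→(2,-1,3)
reduced (well bottom): (2,-1,3) with a≤c, −a<b≤a
well minimum = a = 2

2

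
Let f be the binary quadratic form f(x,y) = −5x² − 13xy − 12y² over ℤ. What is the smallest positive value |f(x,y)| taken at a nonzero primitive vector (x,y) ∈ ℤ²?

translate: b→3 (≡13 mod 10), so (5,13,12)→(5,3,4)
flip: (5,3,4)→(4,-3,5)
reduced (well bottom): (4,-3,5) with a≤c, −a<b≤a
well minimum |f| = |-4| = 4 (negative-definite)

4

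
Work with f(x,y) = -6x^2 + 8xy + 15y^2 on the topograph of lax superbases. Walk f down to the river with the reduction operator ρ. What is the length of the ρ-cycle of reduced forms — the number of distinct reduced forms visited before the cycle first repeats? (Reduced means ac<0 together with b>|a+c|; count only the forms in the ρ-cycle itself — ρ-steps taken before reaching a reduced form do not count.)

D = 424, ⌊√D⌋ = 20
descent: ρ → (15,-8,-6)
descent: ρ → (-6,20,1)  [lands on river]
river: ρ → (1,20,-6)
river: ρ → (-6,16,7)
river: ρ → (7,12,-10)
river: ρ → (-10,8,9)
river: ρ → (9,10,-9)
river: ρ → (-9,8,10)
river: ρ → (10,12,-7)
river: ρ → (-7,16,6)
river: ρ → (6,20,-1)
river: ρ → (-1,20,6)
river: ρ → (6,16,-7)
river: ρ → (-7,12,10)
river: ρ → (10,8,-9)
river: ρ → (-9,10,9)
river: ρ → (9,8,-10)
river: ρ → (-10,12,7)
river: ρ → (7,16,-6)
ρ-cycle length = 18 (tail of 2 descent steps not counted)

18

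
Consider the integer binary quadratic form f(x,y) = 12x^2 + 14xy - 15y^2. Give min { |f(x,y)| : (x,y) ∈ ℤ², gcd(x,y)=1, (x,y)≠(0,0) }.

river: ρ → (-15,16,11)
river: ρ → (11,28,-3)
river: ρ → (-3,26,20)
river: ρ → (20,14,-9)
river: ρ → (-9,22,12)
river: ρ → (12,26,-5)
river: ρ → (-5,24,17)
river: ρ → (17,10,-12)
river: ρ → (-12,14,15)
river: ρ → (15,16,-11)
river: ρ → (-11,28,3)
river: ρ → (3,26,-20)
river: ρ → (-20,14,9)
river: ρ → (9,22,-12)
river: ρ → (-12,26,5)
river: ρ → (5,24,-17)
river: ρ → (-17,10,12)
river: ρ → (12,14,-15)
closes: descent 0, river 18
min |a| on river = 3

3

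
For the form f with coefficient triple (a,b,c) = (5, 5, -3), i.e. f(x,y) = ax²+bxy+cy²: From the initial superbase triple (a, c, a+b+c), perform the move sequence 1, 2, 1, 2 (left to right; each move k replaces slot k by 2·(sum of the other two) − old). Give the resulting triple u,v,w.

start (5,-3,7) = (f(1,0),f(0,1),f(1,1))
replace slot 1: 2·((-3)+7) − 5 = 3 → (3,-3,7)
replace slot 2: 2·(3+7) − (-3) = 23 → (3,23,7)
replace slot 1: 2·(23+7) − 3 = 57 → (57,23,7)
replace slot 2: 2·(57+7) − 23 = 105 → (57,105,7)

57,105,7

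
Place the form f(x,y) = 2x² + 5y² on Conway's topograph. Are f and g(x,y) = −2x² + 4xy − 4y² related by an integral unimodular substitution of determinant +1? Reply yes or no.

D₁ = -40, D₂ = -16
discriminants differ ⇒ not SL₂(ℤ)-equivalent

no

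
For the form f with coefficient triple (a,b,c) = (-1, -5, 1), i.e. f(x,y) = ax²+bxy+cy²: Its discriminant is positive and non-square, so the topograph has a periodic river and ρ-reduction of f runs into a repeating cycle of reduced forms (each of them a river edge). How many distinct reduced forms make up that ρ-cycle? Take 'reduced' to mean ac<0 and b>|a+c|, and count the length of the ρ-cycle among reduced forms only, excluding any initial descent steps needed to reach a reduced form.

D = 29, ⌊√D⌋ = 5
descent: ρ → (1,5,-1)  [lands on river]
river: ρ → (-1,5,1)
ρ-cycle length = 2 (tail of 1 descent step not counted)

2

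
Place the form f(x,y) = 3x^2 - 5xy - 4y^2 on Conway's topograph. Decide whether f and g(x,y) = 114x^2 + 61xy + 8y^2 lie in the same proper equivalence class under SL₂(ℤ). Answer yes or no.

D₁ = 73, D₂ = 73
river cycle of f (length 18): (-4, 5, 3), (3, 7, -2), (-2, 5, 6), (6, 7, -1), (-1, 7, 6), (6, 5, -2), (-2, 7, 3), (3, 5, -4), (-4, 3, 4), (4, 5, -3), … (8 more)
river cycle of g (length 18): (-2, 5, 6), (6, 7, -1), (-1, 7, 6), (6, 5, -2), (-2, 7, 3), (3, 5, -4), (-4, 3, 4), (4, 5, -3), (-3, 7, 2), (2, 5, -6), … (8 more)
cycles coincide ⇒ equivalent

yes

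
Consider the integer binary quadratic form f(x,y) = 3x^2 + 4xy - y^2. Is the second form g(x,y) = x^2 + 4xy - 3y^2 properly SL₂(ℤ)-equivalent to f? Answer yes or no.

D₁ = 28, D₂ = 28
river cycle of f (length 4): (-1, 4, 3), (3, 2, -2), (-2, 2, 3), (3, 4, -1)
river cycle of g (length 4): (-3, 2, 2), (2, 2, -3), (-3, 4, 1), (1, 4, -3)
cycles differ ⇒ inequivalent

no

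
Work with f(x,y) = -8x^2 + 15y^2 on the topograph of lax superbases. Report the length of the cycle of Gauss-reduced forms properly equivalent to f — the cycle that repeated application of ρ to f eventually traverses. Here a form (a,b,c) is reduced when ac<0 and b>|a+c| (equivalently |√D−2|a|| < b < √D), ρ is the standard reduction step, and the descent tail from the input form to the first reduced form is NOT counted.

D = 480, ⌊√D⌋ = 21
descent: ρ → (15,0,-8)
descent: ρ → (-8,16,7)  [lands on river]
river: ρ → (7,12,-12)
river: ρ → (-12,12,7)
river: ρ → (7,16,-8)
ρ-cycle length = 4 (tail of 2 descent steps not counted)

4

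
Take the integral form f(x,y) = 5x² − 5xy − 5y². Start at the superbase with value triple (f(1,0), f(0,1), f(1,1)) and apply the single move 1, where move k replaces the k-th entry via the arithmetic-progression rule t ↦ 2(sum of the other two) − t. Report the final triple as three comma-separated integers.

start (5,-5,-5) = (f(1,0),f(0,1),f(1,1))
replace slot 1: 2·((-5)+(-5)) − 5 = -25 → (-25,-5,-5)

-25,-5,-5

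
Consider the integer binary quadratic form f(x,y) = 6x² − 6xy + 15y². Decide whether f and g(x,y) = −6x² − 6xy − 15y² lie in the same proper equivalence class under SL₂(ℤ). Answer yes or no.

D₁ = -324, D₂ = -324
f: translate: b→6 (≡-6 mod 12), so (6,-6,15)→(6,6,15)
f: reduced (well bottom): (6,6,15) with a≤c, −a<b≤a
g is negative-definite; reduce −g:
−g: reduced (well bottom): (6,6,15) with a≤c, −a<b≤a
flip sign back: reduced form of g is (-6,-6,-15)
reduced forms (6, 6, 15) vs (-6, -6, -15) ⇒ inequivalent

no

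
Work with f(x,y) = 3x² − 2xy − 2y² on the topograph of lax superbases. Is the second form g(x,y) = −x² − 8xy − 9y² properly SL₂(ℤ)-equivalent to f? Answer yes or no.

D₁ = 28, D₂ = 28
river cycle of f (length 4): (-2, 2, 3), (3, 4, -1), (-1, 4, 3), (3, 2, -2)
river cycle of g (length 4): (-1, 4, 3), (3, 2, -2), (-2, 2, 3), (3, 4, -1)
cycles coincide ⇒ equivalent

yes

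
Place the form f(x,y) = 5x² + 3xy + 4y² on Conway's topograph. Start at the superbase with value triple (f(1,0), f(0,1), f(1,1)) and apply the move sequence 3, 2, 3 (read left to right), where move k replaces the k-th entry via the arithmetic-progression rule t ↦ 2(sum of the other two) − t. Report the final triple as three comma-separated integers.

start (5,4,12) = (f(1,0),f(0,1),f(1,1))
replace slot 3: 2·(5+4) − 12 = 6 → (5,4,6)
replace slot 2: 2·(5+6) − 4 = 18 → (5,18,6)
replace slot 3: 2·(5+18) − 6 = 40 → (5,18,40)

5,18,40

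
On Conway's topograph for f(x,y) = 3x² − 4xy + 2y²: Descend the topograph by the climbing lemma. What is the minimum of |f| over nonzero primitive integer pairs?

translate: b→2 (≡-4 mod 6), so (3,-4,2)→(3,2,1)
flip: (3,2,1)→(1,-2,3)
translate: b→0 (≡-2 mod 2), so (1,-2,3)→(1,0,2)
reduced (well bottom): (1,0,2) with a≤c, −a<b≤a
well minimum = a = 1

1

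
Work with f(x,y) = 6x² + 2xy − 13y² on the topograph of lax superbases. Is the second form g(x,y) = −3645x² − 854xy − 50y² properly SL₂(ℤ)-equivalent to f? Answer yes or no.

D₁ = 316, D₂ = 316
river cycle of f (length 6): (6, 14, -5), (-5, 16, 3), (3, 14, -10), (-10, 6, 7), (7, 8, -9), (-9, 10, 6)
river cycle of g (length 6): (-9, 10, 6), (6, 14, -5), (-5, 16, 3), (3, 14, -10), (-10, 6, 7), (7, 8, -9)
cycles coincide ⇒ equivalent

yes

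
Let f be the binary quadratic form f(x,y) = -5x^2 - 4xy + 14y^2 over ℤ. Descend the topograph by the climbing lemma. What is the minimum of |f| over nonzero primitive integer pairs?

descent: ρ → (14,4,-5)
descent: ρ → (-5,16,2)  [lands on river]
river: ρ → (2,16,-5)
river: ρ → (-5,14,5)
river: ρ → (5,16,-2)
river: ρ → (-2,16,5)
river: ρ → (5,14,-5)
closes: descent 2, river 6
min |a| on river = 2

2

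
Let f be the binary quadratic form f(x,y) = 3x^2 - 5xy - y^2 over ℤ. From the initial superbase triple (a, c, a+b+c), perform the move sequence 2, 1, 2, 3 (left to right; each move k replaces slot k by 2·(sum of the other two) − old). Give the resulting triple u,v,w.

start (3,-1,-3) = (f(1,0),f(0,1),f(1,1))
replace slot 2: 2·(3+(-3)) − (-1) = 1 → (3,1,-3)
replace slot 1: 2·(1+(-3)) − 3 = -7 → (-7,1,-3)
replace slot 2: 2·((-7)+(-3)) − 1 = -21 → (-7,-21,-3)
replace slot 3: 2·((-7)+(-21)) − (-3) = -53 → (-7,-21,-53)

-7,-21,-53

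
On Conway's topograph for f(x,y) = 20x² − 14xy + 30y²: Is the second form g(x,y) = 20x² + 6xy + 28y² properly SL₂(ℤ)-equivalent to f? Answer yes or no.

D₁ = -2204, D₂ = -2204
f: reduced (well bottom): (20,-14,30) with a≤c, −a<b≤a
g: reduced (well bottom): (20,6,28) with a≤c, −a<b≤a
reduced forms (20, -14, 30) vs (20, 6, 28) ⇒ inequivalent

no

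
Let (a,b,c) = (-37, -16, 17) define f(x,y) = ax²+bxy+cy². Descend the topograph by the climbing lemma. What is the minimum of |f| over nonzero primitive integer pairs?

descent: ρ → (17,50,-4)  [lands on river]
river: ρ → (-4,46,41)
river: ρ → (41,36,-9)
river: ρ → (-9,36,41)
river: ρ → (41,46,-4)
river: ρ → (-4,50,17)
river: ρ → (17,52,-1)
river: ρ → (-1,52,17)
closes: descent 1, river 8
min |a| on river = 1

1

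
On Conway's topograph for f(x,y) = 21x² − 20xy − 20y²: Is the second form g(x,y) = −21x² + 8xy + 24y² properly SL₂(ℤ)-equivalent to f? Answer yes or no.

D₁ = 2080, D₂ = 2080
river cycle of f (length 14): (-20, 20, 21), (21, 22, -19), (-19, 16, 24), (24, 32, -11), (-11, 34, 21), (21, 8, -24), (-24, 40, 5), (5, 40, -24), (-24, 8, 21), (21, 34, -11), … (4 more)
river cycle of g (length 14): (24, 40, -5), (-5, 40, 24), (24, 8, -21), (-21, 34, 11), (11, 32, -24), (-24, 16, 19), (19, 22, -21), (-21, 20, 20), (20, 20, -21), (-21, 22, 19), … (4 more)
cycles differ ⇒ inequivalent

no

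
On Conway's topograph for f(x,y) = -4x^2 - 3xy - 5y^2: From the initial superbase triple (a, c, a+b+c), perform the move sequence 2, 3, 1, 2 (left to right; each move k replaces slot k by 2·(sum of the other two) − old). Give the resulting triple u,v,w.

start (-4,-5,-12) = (f(1,0),f(0,1),f(1,1))
replace slot 2: 2·((-4)+(-12)) − (-5) = -27 → (-4,-27,-12)
replace slot 3: 2·((-4)+(-27)) − (-12) = -50 → (-4,-27,-50)
replace slot 1: 2·((-27)+(-50)) − (-4) = -150 → (-150,-27,-50)
replace slot 2: 2·((-150)+(-50)) − (-27) = -373 → (-150,-373,-50)

-150,-373,-50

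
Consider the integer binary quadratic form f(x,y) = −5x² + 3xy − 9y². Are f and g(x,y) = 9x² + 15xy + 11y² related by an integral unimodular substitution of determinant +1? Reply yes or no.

D₁ = -171, D₂ = -171
f is negative-definite; reduce −f:
−f: reduced (well bottom): (5,-3,9) with a≤c, −a<b≤a
flip sign back: reduced form of f is (-5,3,-9)
g: translate: b→-3 (≡15 mod 18), so (9,15,11)→(9,-3,5)
g: flip: (9,-3,5)→(5,3,9)
g: reduced (well bottom): (5,3,9) with a≤c, −a<b≤a
reduced forms (-5, 3, -9) vs (5, 3, 9) ⇒ inequivalent

no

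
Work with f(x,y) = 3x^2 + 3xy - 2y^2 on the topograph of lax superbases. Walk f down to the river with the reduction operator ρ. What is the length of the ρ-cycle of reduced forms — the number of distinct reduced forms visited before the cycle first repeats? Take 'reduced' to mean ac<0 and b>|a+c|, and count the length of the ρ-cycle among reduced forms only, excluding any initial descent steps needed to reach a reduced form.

D = 33, ⌊√D⌋ = 5
river: ρ → (-2,5,1)
river: ρ → (1,5,-2)
river: ρ → (-2,3,3)
river: ρ → (3,3,-2)
ρ-cycle length = 4 (tail of 0 descent steps not counted)

4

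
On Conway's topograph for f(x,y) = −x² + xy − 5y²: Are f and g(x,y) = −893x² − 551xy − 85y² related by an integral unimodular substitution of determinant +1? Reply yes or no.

D₁ = -19, D₂ = -19
f is negative-definite; reduce −f:
−f: translate: b→1 (≡-1 mod 2), so (1,-1,5)→(1,1,5)
−f: reduced (well bottom): (1,1,5) with a≤c, −a<b≤a
flip sign back: reduced form of f is (-1,-1,-5)
g is negative-definite; reduce −g:
−g: flip: (893,551,85)→(85,-551,893)
−g: translate: b→-41 (≡-551 mod 170), so (85,-551,893)→(85,-41,5)
−g: flip: (85,-41,5)→(5,41,85)
−g: translate: b→1 (≡41 mod 10), so (5,41,85)→(5,1,1)
−g: flip: (5,1,1)→(1,-1,5)
−g: translate: b→1 (≡-1 mod 2), so (1,-1,5)→(1,1,5)
−g: reduced (well bottom): (1,1,5) with a≤c, −a<b≤a
flip sign back: reduced form of g is (-1,-1,-5)
reduced forms (-1, -1, -5) vs (-1, -1, -5) ⇒ equivalent

yes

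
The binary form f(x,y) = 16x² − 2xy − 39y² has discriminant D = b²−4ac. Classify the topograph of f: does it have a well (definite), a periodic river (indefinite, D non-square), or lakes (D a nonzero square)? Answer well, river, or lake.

D = b²−4ac = (-2)² − 4·16·(-39) = 2500
D = 50² is a perfect square ⇒ form factors over ℤ ⇒ lakes

lake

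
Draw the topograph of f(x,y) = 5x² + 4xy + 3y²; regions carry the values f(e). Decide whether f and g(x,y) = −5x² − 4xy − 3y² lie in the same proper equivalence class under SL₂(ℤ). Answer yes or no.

D₁ = -44, D₂ = -44
f: flip: (5,4,3)→(3,-4,5)
f: translate: b→2 (≡-4 mod 6), so (3,-4,5)→(3,2,4)
f: reduced (well bottom): (3,2,4) with a≤c, −a<b≤a
g is negative-definite; reduce −g:
−g: flip: (5,4,3)→(3,-4,5)
−g: translate: b→2 (≡-4 mod 6), so (3,-4,5)→(3,2,4)
−g: reduced (well bottom): (3,2,4) with a≤c, −a<b≤a
flip sign back: reduced form of g is (-3,-2,-4)
reduced forms (3, 2, 4) vs (-3, -2, -4) ⇒ inequivalent

no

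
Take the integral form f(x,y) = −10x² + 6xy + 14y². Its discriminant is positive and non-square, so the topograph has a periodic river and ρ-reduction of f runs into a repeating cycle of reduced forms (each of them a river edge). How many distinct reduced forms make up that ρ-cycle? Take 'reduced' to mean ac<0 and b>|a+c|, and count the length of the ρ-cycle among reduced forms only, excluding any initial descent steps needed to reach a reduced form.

D = 596, ⌊√D⌋ = 24
river: ρ → (14,22,-2)
river: ρ → (-2,22,14)
river: ρ → (14,6,-10)
river: ρ → (-10,14,10)
river: ρ → (10,6,-14)
river: ρ → (-14,22,2)
river: ρ → (2,22,-14)
river: ρ → (-14,6,10)
river: ρ → (10,14,-10)
river: ρ → (-10,6,14)
ρ-cycle length = 10 (tail of 0 descent steps not counted)

10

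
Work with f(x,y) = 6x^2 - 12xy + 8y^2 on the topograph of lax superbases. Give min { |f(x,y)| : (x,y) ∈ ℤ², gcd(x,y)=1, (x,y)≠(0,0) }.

translate: b→0 (≡-12 mod 12), so (6,-12,8)→(6,0,2)
flip: (6,0,2)→(2,0,6)
reduced (well bottom): (2,0,6) with a≤c, −a<b≤a
well minimum = a = 2

2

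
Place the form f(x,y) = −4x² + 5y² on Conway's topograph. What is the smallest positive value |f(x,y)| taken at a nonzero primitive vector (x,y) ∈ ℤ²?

descent: ρ → (5,0,-4)
descent: ρ → (-4,8,1)  [lands on river]
river: ρ → (1,8,-4)
closes: descent 2, river 2
min |a| on river = 1

1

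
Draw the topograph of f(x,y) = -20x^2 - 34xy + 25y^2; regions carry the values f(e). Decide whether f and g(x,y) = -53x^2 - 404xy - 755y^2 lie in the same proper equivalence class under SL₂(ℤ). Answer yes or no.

D₁ = 3156, D₂ = 3156
river cycle of f (length 24): (25, 34, -20), (-20, 46, 13), (13, 32, -41), (-41, 50, 4), (4, 54, -15), (-15, 36, 31), (31, 26, -20), (-20, 54, 3), (3, 54, -20), (-20, 26, 31), … (14 more)
river cycle of g (length 24): (13, 32, -41), (-41, 50, 4), (4, 54, -15), (-15, 36, 31), (31, 26, -20), (-20, 54, 3), (3, 54, -20), (-20, 26, 31), (31, 36, -15), (-15, 54, 4), … (14 more)
cycles coincide ⇒ equivalent

yes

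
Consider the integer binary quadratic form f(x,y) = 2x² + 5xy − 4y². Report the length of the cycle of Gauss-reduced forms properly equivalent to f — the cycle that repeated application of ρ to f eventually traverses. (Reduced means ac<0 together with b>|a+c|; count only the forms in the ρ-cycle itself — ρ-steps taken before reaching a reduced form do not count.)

D = 57, ⌊√D⌋ = 7
river: ρ → (-4,3,3)
river: ρ → (3,3,-4)
river: ρ → (-4,5,2)
river: ρ → (2,7,-1)
river: ρ → (-1,7,2)
river: ρ → (2,5,-4)
ρ-cycle length = 6 (tail of 0 descent steps not counted)

6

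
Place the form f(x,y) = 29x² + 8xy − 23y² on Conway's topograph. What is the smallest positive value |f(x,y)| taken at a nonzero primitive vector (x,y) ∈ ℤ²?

river: ρ → (-23,38,14)
river: ρ → (14,46,-11)
river: ρ → (-11,42,22)
river: ρ → (22,46,-7)
river: ρ → (-7,52,1)
river: ρ → (1,52,-7)
river: ρ → (-7,46,22)
river: ρ → (22,42,-11)
river: ρ → (-11,46,14)
river: ρ → (14,38,-23)
river: ρ → (-23,8,29)
river: ρ → (29,50,-2)
river: ρ → (-2,50,29)
river: ρ → (29,8,-23)
closes: descent 0, river 14
min |a| on river = 1

1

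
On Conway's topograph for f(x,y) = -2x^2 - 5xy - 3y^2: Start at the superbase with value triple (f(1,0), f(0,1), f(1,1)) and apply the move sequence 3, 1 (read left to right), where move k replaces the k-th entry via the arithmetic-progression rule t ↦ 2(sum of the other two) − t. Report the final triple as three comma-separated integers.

start (-2,-3,-10) = (f(1,0),f(0,1),f(1,1))
replace slot 3: 2·((-2)+(-3)) − (-10) = 0 → (-2,-3,0)
replace slot 1: 2·((-3)+0) − (-2) = -4 → (-4,-3,0)

-4,-3,0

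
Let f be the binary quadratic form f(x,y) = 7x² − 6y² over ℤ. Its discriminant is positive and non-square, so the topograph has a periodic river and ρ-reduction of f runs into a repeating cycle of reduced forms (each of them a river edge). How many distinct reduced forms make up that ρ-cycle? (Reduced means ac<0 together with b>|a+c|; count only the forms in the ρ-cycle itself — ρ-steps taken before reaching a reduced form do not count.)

D = 168, ⌊√D⌋ = 12
descent: ρ → (-6,12,1)  [lands on river]
river: ρ → (1,12,-6)
ρ-cycle length = 2 (tail of 1 descent step not counted)

2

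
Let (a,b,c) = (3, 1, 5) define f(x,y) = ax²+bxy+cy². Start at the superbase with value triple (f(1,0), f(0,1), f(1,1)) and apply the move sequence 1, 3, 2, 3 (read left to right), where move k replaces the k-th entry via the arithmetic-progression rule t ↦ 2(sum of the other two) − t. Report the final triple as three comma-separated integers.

start (3,5,9) = (f(1,0),f(0,1),f(1,1))
replace slot 1: 2·(5+9) − 3 = 25 → (25,5,9)
replace slot 3: 2·(25+5) − 9 = 51 → (25,5,51)
replace slot 2: 2·(25+51) − 5 = 147 → (25,147,51)
replace slot 3: 2·(25+147) − 51 = 293 → (25,147,293)

25,147,293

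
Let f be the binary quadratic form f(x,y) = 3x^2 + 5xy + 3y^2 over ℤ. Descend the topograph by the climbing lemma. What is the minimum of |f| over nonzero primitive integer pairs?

translate: b→-1 (≡5 mod 6), so (3,5,3)→(3,-1,1)
flip: (3,-1,1)→(1,1,3)
reduced (well bottom): (1,1,3) with a≤c, −a<b≤a
well minimum = a = 1

1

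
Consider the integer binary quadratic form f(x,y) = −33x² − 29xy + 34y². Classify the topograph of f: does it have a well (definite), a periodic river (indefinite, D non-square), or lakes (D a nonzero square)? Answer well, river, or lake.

D = b²−4ac = (-29)² − 4·(-33)·34 = 5329
D = 73² is a perfect square ⇒ form factors over ℤ ⇒ lakes

lake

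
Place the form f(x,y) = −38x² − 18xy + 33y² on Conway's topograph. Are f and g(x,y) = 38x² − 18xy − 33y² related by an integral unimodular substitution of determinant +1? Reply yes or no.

D₁ = 5340, D₂ = 5340
river cycle of f (length 12): (33, 18, -38), (-38, 58, 13), (13, 72, -3), (-3, 72, 13), (13, 58, -38), (-38, 18, 33), (33, 48, -23), (-23, 44, 37), (37, 30, -30), (-30, 30, 37), … (2 more)
river cycle of g (length 12): (-33, 18, 38), (38, 58, -13), (-13, 72, 3), (3, 72, -13), (-13, 58, 38), (38, 18, -33), (-33, 48, 23), (23, 44, -37), (-37, 30, 30), (30, 30, -37), … (2 more)
cycles differ ⇒ inequivalent

no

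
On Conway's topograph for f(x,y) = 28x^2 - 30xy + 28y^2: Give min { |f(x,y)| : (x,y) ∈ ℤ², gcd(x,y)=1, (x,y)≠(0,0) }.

translate: b→26 (≡-30 mod 56), so (28,-30,28)→(28,26,26)
flip: (28,26,26)→(26,-26,28)
translate: b→26 (≡-26 mod 52), so (26,-26,28)→(26,26,28)
reduced (well bottom): (26,26,28) with a≤c, −a<b≤a
well minimum = a = 26

26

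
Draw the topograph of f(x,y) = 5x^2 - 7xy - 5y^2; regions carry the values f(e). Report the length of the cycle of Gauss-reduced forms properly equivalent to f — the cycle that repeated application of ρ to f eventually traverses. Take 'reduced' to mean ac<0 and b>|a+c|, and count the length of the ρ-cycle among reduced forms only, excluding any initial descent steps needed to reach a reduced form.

D = 149, ⌊√D⌋ = 12
descent: ρ → (-5,7,5)  [lands on river]
river: ρ → (5,3,-7)
river: ρ → (-7,11,1)
river: ρ → (1,11,-7)
river: ρ → (-7,3,5)
river: ρ → (5,7,-5)
river: ρ → (-5,3,7)
river: ρ → (7,11,-1)
river: ρ → (-1,11,7)
river: ρ → (7,3,-5)
ρ-cycle length = 10 (tail of 1 descent step not counted)

10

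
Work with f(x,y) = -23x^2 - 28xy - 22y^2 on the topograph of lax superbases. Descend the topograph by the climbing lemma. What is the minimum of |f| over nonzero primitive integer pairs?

translate: b→-18 (≡28 mod 46), so (23,28,22)→(23,-18,17)
flip: (23,-18,17)→(17,18,23)
translate: b→-16 (≡18 mod 34), so (17,18,23)→(17,-16,22)
reduced (well bottom): (17,-16,22) with a≤c, −a<b≤a
well minimum |f| = |-17| = 17 (negative-definite)

17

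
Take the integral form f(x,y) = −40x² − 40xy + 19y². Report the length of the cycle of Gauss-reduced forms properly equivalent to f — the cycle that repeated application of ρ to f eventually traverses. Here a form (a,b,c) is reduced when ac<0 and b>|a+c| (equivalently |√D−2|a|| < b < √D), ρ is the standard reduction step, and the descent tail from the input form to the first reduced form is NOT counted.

D = 4640, ⌊√D⌋ = 68
descent: ρ → (19,40,-40)  [lands on river]
river: ρ → (-40,40,19)
river: ρ → (19,36,-44)
river: ρ → (-44,52,11)
river: ρ → (11,58,-29)
river: ρ → (-29,58,11)
river: ρ → (11,52,-44)
river: ρ → (-44,36,19)
ρ-cycle length = 8 (tail of 1 descent step not counted)

8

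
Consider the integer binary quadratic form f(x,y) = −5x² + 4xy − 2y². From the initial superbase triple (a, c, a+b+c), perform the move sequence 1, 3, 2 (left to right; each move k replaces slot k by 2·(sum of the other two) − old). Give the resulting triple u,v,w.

start (-5,-2,-3) = (f(1,0),f(0,1),f(1,1))
replace slot 1: 2·((-2)+(-3)) − (-5) = -5 → (-5,-2,-3)
replace slot 3: 2·((-5)+(-2)) − (-3) = -11 → (-5,-2,-11)
replace slot 2: 2·((-5)+(-11)) − (-2) = -30 → (-5,-30,-11)

-5,-30,-11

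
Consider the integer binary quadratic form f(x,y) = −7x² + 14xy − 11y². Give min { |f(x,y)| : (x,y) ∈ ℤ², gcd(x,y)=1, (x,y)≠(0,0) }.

translate: b→0 (≡-14 mod 14), so (7,-14,11)→(7,0,4)
flip: (7,0,4)→(4,0,7)
reduced (well bottom): (4,0,7) with a≤c, −a<b≤a
well minimum |f| = |-4| = 4 (negative-definite)

4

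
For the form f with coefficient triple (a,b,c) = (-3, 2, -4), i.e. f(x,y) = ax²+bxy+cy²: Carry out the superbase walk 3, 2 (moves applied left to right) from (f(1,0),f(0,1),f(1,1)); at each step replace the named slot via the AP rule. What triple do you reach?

start (-3,-4,-5) = (f(1,0),f(0,1),f(1,1))
replace slot 3: 2·((-3)+(-4)) − (-5) = -9 → (-3,-4,-9)
replace slot 2: 2·((-3)+(-9)) − (-4) = -20 → (-3,-20,-9)

-3,-20,-9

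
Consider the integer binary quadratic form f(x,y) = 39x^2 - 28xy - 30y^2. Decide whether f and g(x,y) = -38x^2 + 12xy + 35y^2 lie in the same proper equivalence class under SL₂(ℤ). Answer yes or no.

D₁ = 5464, D₂ = 5464
river cycle of f (length 70): (-30, 28, 39), (39, 50, -19), (-19, 64, 18), (18, 44, -49), (-49, 54, 13), (13, 50, -57), (-57, 64, 6), (6, 68, -35), (-35, 72, 2), (2, 72, -35), … (60 more)
river cycle of g (length 70): (35, 58, -15), (-15, 62, 27), (27, 46, -31), (-31, 16, 42), (42, 68, -5), (-5, 72, 14), (14, 68, -15), (-15, 52, 46), (46, 40, -21), (-21, 44, 42), … (60 more)
cycles differ ⇒ inequivalent

no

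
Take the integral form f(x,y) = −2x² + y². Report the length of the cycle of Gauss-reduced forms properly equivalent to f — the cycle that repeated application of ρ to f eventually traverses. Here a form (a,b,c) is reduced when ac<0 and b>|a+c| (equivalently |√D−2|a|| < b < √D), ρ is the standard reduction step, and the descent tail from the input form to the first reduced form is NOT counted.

D = 8, ⌊√D⌋ = 2
descent: ρ → (1,2,-1)  [lands on river]
river: ρ → (-1,2,1)
ρ-cycle length = 2 (tail of 1 descent step not counted)

2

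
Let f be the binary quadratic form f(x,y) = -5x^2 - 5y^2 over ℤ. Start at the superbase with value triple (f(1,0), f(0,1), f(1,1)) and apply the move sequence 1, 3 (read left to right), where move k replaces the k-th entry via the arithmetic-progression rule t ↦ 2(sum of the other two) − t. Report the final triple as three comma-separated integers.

start (-5,-5,-10) = (f(1,0),f(0,1),f(1,1))
replace slot 1: 2·((-5)+(-10)) − (-5) = -25 → (-25,-5,-10)
replace slot 3: 2·((-25)+(-5)) − (-10) = -50 → (-25,-5,-50)

-25,-5,-50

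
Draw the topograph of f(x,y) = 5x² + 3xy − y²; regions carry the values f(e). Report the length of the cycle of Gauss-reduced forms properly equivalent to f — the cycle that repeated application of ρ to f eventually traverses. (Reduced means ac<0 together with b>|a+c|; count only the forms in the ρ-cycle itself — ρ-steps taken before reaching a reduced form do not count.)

D = 29, ⌊√D⌋ = 5
descent: ρ → (-1,5,1)  [lands on river]
river: ρ → (1,5,-1)
ρ-cycle length = 2 (tail of 1 descent step not counted)

2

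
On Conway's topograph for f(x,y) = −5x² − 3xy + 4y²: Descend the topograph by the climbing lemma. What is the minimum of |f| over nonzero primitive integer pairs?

descent: ρ → (4,3,-5)  [lands on river]
river: ρ → (-5,7,2)
river: ρ → (2,9,-1)
river: ρ → (-1,9,2)
river: ρ → (2,7,-5)
river: ρ → (-5,3,4)
river: ρ → (4,5,-4)
river: ρ → (-4,3,5)
river: ρ → (5,7,-2)
river: ρ → (-2,9,1)
river: ρ → (1,9,-2)
river: ρ → (-2,7,5)
river: ρ → (5,3,-4)
river: ρ → (-4,5,4)
closes: descent 1, river 14
min |a| on river = 1

1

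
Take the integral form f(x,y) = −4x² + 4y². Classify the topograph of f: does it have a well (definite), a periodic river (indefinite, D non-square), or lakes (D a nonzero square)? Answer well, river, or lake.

D = b²−4ac = 0² − 4·(-4)·4 = 64
D = 8² is a perfect square ⇒ form factors over ℤ ⇒ lakes

lake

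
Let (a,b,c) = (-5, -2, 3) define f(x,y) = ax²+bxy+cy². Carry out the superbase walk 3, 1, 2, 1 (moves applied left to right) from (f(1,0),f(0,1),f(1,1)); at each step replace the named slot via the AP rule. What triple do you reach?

start (-5,3,-4) = (f(1,0),f(0,1),f(1,1))
replace slot 3: 2·((-5)+3) − (-4) = 0 → (-5,3,0)
replace slot 1: 2·(3+0) − (-5) = 11 → (11,3,0)
replace slot 2: 2·(11+0) − 3 = 19 → (11,19,0)
replace slot 1: 2·(19+0) − 11 = 27 → (27,19,0)

27,19,0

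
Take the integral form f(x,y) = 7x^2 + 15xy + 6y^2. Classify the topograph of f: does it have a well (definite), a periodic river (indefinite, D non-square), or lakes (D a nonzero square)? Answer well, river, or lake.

D = b²−4ac = 15² − 4·7·6 = 57
D > 0 non-square ⇒ indefinite ⇒ periodic river

river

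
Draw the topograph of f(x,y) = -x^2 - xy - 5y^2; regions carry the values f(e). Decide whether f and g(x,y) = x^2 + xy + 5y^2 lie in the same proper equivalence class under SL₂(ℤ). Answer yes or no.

D₁ = -19, D₂ = -19
f is negative-definite; reduce −f:
−f: reduced (well bottom): (1,1,5) with a≤c, −a<b≤a
flip sign back: reduced form of f is (-1,-1,-5)
g: reduced (well bottom): (1,1,5) with a≤c, −a<b≤a
reduced forms (-1, -1, -5) vs (1, 1, 5) ⇒ inequivalent

no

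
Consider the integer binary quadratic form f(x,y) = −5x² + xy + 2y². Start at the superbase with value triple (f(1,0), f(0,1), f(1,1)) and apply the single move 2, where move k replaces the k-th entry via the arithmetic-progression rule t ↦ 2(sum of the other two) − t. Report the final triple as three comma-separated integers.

start (-5,2,-2) = (f(1,0),f(0,1),f(1,1))
replace slot 2: 2·((-5)+(-2)) − 2 = -16 → (-5,-16,-2)

-5,-16,-2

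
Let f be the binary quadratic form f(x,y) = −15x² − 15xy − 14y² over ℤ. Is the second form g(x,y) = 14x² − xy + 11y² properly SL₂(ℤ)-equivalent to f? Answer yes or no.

D₁ = -615, D₂ = -615
f is negative-definite; reduce −f:
−f: flip: (15,15,14)→(14,-15,15)
−f: translate: b→13 (≡-15 mod 28), so (14,-15,15)→(14,13,14)
−f: reduced (well bottom): (14,13,14) with a≤c, −a<b≤a
flip sign back: reduced form of f is (-14,-13,-14)
g: flip: (14,-1,11)→(11,1,14)
g: reduced (well bottom): (11,1,14) with a≤c, −a<b≤a
reduced forms (-14, -13, -14) vs (11, 1, 14) ⇒ inequivalent

no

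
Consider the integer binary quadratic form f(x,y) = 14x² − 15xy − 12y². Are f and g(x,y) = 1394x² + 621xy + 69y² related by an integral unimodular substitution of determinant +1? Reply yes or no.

D₁ = 897, D₂ = 897
river cycle of f (length 10): (-12, 15, 14), (14, 13, -13), (-13, 13, 14), (14, 15, -12), (-12, 9, 17), (17, 25, -4), (-4, 23, 23), (23, 23, -4), (-4, 25, 17), (17, 9, -12)
river cycle of g (length 10): (14, 15, -12), (-12, 9, 17), (17, 25, -4), (-4, 23, 23), (23, 23, -4), (-4, 25, 17), (17, 9, -12), (-12, 15, 14), (14, 13, -13), (-13, 13, 14)
cycles coincide ⇒ equivalent

yes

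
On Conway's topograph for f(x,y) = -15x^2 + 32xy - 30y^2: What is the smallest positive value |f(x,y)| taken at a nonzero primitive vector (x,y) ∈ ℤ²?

translate: b→-2 (≡-32 mod 30), so (15,-32,30)→(15,-2,13)
flip: (15,-2,13)→(13,2,15)
reduced (well bottom): (13,2,15) with a≤c, −a<b≤a
well minimum |f| = |-13| = 13 (negative-definite)

13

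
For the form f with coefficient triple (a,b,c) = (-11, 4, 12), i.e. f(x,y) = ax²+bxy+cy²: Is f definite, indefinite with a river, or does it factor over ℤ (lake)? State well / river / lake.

D = b²−4ac = 4² − 4·(-11)·12 = 544
D > 0 non-square ⇒ indefinite ⇒ periodic river

river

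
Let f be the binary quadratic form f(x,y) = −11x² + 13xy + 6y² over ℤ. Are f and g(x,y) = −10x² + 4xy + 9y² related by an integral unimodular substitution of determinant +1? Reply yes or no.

D₁ = 433, D₂ = 376
discriminants differ ⇒ not SL₂(ℤ)-equivalent

no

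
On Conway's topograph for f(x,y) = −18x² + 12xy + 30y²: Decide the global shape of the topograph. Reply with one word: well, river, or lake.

D = b²−4ac = 12² − 4·(-18)·30 = 2304
D = 48² is a perfect square ⇒ form factors over ℤ ⇒ lakes

lake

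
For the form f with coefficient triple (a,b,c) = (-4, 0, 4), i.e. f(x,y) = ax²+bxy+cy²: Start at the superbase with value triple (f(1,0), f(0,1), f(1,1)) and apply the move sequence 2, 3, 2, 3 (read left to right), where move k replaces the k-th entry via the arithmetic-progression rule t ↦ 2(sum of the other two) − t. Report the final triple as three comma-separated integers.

start (-4,4,0) = (f(1,0),f(0,1),f(1,1))
replace slot 2: 2·((-4)+0) − 4 = -12 → (-4,-12,0)
replace slot 3: 2·((-4)+(-12)) − 0 = -32 → (-4,-12,-32)
replace slot 2: 2·((-4)+(-32)) − (-12) = -60 → (-4,-60,-32)
replace slot 3: 2·((-4)+(-60)) − (-32) = -96 → (-4,-60,-96)

-4,-60,-96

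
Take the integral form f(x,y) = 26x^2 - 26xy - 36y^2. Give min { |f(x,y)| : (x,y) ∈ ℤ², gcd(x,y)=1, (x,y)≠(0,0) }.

descent: ρ → (-36,26,26)  [lands on river]
river: ρ → (26,26,-36)
river: ρ → (-36,46,16)
river: ρ → (16,50,-30)
river: ρ → (-30,10,36)
river: ρ → (36,62,-4)
river: ρ → (-4,66,4)
river: ρ → (4,62,-36)
river: ρ → (-36,10,30)
river: ρ → (30,50,-16)
river: ρ → (-16,46,36)
river: ρ → (36,26,-26)
river: ρ → (-26,26,36)
river: ρ → (36,46,-16)
river: ρ → (-16,50,30)
river: ρ → (30,10,-36)
river: ρ → (-36,62,4)
river: ρ → (4,66,-4)
river: ρ → (-4,62,36)
river: ρ → (36,10,-30)
river: ρ → (-30,50,16)
river: ρ → (16,46,-36)
closes: descent 1, river 22
min |a| on river = 4

4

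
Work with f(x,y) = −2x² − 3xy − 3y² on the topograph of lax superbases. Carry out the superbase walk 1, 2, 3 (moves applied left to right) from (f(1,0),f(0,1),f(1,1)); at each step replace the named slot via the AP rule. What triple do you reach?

start (-2,-3,-8) = (f(1,0),f(0,1),f(1,1))
replace slot 1: 2·((-3)+(-8)) − (-2) = -20 → (-20,-3,-8)
replace slot 2: 2·((-20)+(-8)) − (-3) = -53 → (-20,-53,-8)
replace slot 3: 2·((-20)+(-53)) − (-8) = -138 → (-20,-53,-138)

-20,-53,-138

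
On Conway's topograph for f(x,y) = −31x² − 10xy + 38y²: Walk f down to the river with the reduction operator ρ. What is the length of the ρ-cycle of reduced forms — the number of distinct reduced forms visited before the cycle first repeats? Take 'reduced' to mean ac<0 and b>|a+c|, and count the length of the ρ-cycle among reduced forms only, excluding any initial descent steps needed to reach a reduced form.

D = 4812, ⌊√D⌋ = 69
descent: ρ → (38,10,-31)  [lands on river]
river: ρ → (-31,52,17)
river: ρ → (17,50,-34)
river: ρ → (-34,18,33)
river: ρ → (33,48,-19)
river: ρ → (-19,66,6)
river: ρ → (6,66,-19)
river: ρ → (-19,48,33)
river: ρ → (33,18,-34)
river: ρ → (-34,50,17)
river: ρ → (17,52,-31)
river: ρ → (-31,10,38)
river: ρ → (38,66,-3)
river: ρ → (-3,66,38)
ρ-cycle length = 14 (tail of 1 descent step not counted)

14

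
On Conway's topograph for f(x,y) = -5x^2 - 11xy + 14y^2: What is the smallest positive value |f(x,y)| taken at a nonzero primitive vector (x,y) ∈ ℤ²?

descent: ρ → (14,11,-5)  [lands on river]
river: ρ → (-5,19,2)
river: ρ → (2,17,-14)
river: ρ → (-14,11,5)
river: ρ → (5,19,-2)
river: ρ → (-2,17,14)
closes: descent 1, river 6
min |a| on river = 2

2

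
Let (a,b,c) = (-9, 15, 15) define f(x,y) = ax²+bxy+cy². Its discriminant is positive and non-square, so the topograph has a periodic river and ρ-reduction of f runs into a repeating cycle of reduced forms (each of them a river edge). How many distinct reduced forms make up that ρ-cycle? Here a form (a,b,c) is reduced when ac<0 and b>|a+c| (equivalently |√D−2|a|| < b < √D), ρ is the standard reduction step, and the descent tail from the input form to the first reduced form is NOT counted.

D = 765, ⌊√D⌋ = 27
river: ρ → (15,15,-9)
river: ρ → (-9,21,9)
river: ρ → (9,15,-15)
river: ρ → (-15,15,9)
river: ρ → (9,21,-9)
river: ρ → (-9,15,15)
ρ-cycle length = 6 (tail of 0 descent steps not counted)

6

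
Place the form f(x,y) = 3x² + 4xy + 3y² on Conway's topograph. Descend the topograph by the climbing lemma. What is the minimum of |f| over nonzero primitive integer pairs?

translate: b→-2 (≡4 mod 6), so (3,4,3)→(3,-2,2)
flip: (3,-2,2)→(2,2,3)
reduced (well bottom): (2,2,3) with a≤c, −a<b≤a
well minimum = a = 2

2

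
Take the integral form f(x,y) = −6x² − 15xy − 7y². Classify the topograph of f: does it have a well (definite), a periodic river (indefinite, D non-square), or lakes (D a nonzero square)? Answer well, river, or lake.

D = b²−4ac = (-15)² − 4·(-6)·(-7) = 57
D > 0 non-square ⇒ indefinite ⇒ periodic river

river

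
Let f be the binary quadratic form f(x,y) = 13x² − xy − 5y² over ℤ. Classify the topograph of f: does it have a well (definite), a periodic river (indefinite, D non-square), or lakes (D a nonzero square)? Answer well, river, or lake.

D = b²−4ac = (-1)² − 4·13·(-5) = 261
D > 0 non-square ⇒ indefinite ⇒ periodic river

river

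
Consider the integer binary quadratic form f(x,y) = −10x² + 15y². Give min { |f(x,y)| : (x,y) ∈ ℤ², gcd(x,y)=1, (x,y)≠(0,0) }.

descent: ρ → (15,0,-10)
descent: ρ → (-10,20,5)  [lands on river]
river: ρ → (5,20,-10)
closes: descent 2, river 2
min |a| on river = 5

5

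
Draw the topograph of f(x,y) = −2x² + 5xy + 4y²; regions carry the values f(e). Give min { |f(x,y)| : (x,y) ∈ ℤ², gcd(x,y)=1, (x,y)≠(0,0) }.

river: ρ → (4,3,-3)
river: ρ → (-3,3,4)
river: ρ → (4,5,-2)
river: ρ → (-2,7,1)
river: ρ → (1,7,-2)
river: ρ → (-2,5,4)
closes: descent 0, river 6
min |a| on river = 1

1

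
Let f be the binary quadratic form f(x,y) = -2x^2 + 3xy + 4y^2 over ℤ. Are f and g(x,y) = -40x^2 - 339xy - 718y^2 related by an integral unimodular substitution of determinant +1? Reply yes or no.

D₁ = 41, D₂ = 41
river cycle of f (length 10): (4, 5, -1), (-1, 5, 4), (4, 3, -2), (-2, 5, 2), (2, 3, -4), (-4, 5, 1), (1, 5, -4), (-4, 3, 2), (2, 5, -2), (-2, 3, 4)
river cycle of g (length 10): (-2, 3, 4), (4, 5, -1), (-1, 5, 4), (4, 3, -2), (-2, 5, 2), (2, 3, -4), (-4, 5, 1), (1, 5, -4), (-4, 3, 2), (2, 5, -2)
cycles coincide ⇒ equivalent

yes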